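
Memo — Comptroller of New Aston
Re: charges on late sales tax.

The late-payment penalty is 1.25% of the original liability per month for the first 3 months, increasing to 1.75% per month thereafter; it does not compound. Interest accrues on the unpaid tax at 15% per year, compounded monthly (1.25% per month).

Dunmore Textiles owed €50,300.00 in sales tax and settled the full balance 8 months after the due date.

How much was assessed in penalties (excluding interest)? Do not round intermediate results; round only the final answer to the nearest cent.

Penalty, months 1–3: 3 × 1.25% × €50,300.00 = €1,886.25
Penalty, months 4–8: 5 × 1.75% × €50,300.00 = €4,401.25
Total penalty = €1,886.25 + €4,401.25 = €6,287.50

€6,287.50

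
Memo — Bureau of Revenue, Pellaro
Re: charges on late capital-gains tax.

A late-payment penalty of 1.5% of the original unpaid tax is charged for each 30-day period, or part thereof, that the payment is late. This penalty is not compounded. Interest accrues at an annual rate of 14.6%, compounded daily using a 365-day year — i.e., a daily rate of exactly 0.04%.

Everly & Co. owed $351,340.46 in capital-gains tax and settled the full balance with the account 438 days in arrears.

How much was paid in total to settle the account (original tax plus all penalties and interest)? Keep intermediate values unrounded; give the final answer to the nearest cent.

$497,653.65

Penalty periods: ⌈438/30⌉ = 15; penalty = 15 × 1.5% × $351,340.46 = $79,051.60…
Interest: $351,340.46 × ((1 + 0.0004)^438 − 1) = $351,340.46 × 0.19144275… = $67,261.5845…
Total = $351,340.46 + $79,051.6035 + $67,261.5845… = $497,653.65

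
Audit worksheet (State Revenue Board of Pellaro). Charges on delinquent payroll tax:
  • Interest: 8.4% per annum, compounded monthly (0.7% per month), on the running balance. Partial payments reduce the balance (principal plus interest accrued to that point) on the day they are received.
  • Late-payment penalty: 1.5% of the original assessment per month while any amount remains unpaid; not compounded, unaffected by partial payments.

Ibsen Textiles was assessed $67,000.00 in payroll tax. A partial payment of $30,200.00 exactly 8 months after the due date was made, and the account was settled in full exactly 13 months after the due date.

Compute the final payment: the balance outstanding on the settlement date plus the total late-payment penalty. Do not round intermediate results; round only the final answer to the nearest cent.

$55,152.86

Balance at month 8: $67,000.0000 × (1 + 0.007)^8 = $70,845.2223…
After $30,200.00 payment: $70,845.2223… − $30,200.00 = $40,645.2223…
Balance at month 13: $40,645.2223… × (1 + 0.007)^5 = $42,087.8611…
Penalty: 13 × 1.5% × $67,000.00 = $13,065.00
Final settlement = outstanding balance + penalty = $42,087.8611… + $13,065.00 = $55,152.86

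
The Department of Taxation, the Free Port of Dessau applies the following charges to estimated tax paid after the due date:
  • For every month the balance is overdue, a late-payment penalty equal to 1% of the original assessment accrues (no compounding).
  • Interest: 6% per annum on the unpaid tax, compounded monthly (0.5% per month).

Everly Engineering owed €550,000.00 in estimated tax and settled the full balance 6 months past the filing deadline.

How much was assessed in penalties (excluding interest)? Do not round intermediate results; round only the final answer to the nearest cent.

Late-payment penalty: 6 × 1% × €550,000.00 = €33,000.00

€33,000.00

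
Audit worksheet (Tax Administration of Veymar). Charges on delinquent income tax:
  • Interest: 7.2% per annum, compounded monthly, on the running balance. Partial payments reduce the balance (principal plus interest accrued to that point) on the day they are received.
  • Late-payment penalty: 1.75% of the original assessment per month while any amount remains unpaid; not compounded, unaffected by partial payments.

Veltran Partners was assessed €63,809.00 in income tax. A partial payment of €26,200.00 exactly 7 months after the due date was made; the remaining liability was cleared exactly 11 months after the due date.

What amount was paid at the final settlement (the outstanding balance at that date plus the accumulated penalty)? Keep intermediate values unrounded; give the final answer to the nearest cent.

Monthly rate = 7.2% ÷ 12 = 0.6%
Balance at month 7: €63,809.0000 × (1 + 0.006)^7 = €66,537.7029…
After €26,200.00 payment: €66,537.7029… − €26,200.00 = €40,337.7029…
Balance at month 11: €40,337.7029… × (1 + 0.006)^4 = €41,314.5556…
Penalty: 11 × 1.75% × €63,809.00 = €12,283.23…
Final settlement = outstanding balance + penalty = €41,314.5556… + €12,283.23… = €53,597.79

€53,597.79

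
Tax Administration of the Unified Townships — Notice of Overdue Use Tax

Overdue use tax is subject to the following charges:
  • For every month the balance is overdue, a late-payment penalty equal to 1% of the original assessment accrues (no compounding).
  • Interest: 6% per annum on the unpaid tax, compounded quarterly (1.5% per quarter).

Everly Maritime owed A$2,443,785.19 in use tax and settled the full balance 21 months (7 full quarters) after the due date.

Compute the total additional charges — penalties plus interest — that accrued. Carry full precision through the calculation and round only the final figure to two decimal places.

A$781,632.26

Late-payment penalty: 21 × 1% × A$2,443,785.19 = A$513,194.89…
Interest: A$2,443,785.19 × ((1 + 0.015)^7 − 1) = A$2,443,785.19 × 0.1098449… = A$268,437.3713…
Penalties + interest = A$513,194.8899 + A$268,437.3713… = A$781,632.26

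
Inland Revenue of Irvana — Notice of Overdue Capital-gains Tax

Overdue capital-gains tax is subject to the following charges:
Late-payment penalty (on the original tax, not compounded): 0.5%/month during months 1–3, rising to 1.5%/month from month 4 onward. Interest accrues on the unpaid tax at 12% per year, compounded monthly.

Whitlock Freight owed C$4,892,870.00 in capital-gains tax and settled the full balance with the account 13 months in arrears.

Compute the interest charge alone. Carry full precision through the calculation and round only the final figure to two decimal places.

C$675,672.47

Interest (12%/yr ÷ 12 = 1%/month): C$4,892,870.00 × ((1 + 0.01)^13 − 1) = C$675,672.4690…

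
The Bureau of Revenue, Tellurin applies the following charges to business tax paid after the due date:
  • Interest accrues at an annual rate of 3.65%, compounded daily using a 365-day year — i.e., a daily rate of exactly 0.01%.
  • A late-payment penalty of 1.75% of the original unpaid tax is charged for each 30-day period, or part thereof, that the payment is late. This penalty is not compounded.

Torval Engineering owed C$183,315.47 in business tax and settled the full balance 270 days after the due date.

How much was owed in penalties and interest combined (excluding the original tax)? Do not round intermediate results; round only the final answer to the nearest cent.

C$33,888.87

Penalty periods: ⌈270/30⌉ = 9; penalty = 9 × 1.75% × C$183,315.47 = C$28,872.19…
Interest: C$183,315.47 × ((1 + 0.0001)^270 − 1) = C$183,315.47 × 0.02736642… = C$5,016.6874…
Penalties + interest = C$28,872.1865… + C$5,016.6874… = C$33,888.87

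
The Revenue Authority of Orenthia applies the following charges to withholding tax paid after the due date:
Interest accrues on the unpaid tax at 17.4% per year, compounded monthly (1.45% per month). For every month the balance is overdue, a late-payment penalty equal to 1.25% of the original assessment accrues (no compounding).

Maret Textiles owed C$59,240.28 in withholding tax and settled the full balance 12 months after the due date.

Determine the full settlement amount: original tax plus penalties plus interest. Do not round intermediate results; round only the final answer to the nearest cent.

Late-payment penalty = 1.25% × C$59,240.28 × 12 mo = C$8,886.04…
Interest: C$59,240.28 × ((1 + 0.0145)^12 − 1) = C$59,240.28 × 0.1885696… = C$11,170.9156…
Total = C$59,240.28 + C$8,886.0420 + C$11,170.9156… = C$79,297.24

C$79,297.24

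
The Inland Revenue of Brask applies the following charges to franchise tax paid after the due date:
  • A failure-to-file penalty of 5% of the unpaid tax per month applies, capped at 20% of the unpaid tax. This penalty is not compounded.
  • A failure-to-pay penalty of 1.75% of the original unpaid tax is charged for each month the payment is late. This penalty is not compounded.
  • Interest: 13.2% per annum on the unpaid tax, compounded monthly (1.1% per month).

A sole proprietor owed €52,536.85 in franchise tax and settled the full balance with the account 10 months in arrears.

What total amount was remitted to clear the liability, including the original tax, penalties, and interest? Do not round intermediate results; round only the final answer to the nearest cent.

Failure-to-file: 10 × 5% × €52,536.85 = €26,268.43…, capped at 20% × €52,536.85 = €10,507.37
Failure-to-pay penalty = 1.75% × €52,536.85 × 10 mo = €9,193.95…
Interest: €52,536.85 × ((1 + 0.011)^10 − 1) = €52,536.85 × 0.1156078… = €6,073.6715…
Total = €52,536.85 + €19,701.3188… + €6,073.6715… = €78,311.84

€78,311.84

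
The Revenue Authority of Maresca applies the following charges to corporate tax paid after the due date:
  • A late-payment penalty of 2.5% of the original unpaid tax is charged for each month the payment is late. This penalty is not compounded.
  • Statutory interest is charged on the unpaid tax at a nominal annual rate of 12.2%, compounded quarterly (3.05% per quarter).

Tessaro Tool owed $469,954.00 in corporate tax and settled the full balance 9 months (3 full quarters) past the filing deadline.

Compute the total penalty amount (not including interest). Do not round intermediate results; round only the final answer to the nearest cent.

Late-payment penalty = 2.5% × $469,954.00 × 9 mo = $105,739.65

$105,739.65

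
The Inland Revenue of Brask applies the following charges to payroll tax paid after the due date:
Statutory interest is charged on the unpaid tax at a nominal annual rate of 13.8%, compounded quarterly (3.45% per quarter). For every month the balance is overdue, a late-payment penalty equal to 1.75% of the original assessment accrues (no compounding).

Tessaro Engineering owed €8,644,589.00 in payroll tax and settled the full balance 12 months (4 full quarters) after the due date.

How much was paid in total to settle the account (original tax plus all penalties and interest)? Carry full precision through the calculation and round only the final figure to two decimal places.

€11,716,073.46

Late-payment penalty: 12 × 1.75% × €8,644,589.00 = €1,815,363.69
Interest: €8,644,589.00 × ((1 + 0.0345)^4 − 1) = €8,644,589.00 × 0.1453072… = €1,256,120.7737…
Total = €8,644,589.00 + €1,815,363.6900 + €1,256,120.7737… = €11,716,073.46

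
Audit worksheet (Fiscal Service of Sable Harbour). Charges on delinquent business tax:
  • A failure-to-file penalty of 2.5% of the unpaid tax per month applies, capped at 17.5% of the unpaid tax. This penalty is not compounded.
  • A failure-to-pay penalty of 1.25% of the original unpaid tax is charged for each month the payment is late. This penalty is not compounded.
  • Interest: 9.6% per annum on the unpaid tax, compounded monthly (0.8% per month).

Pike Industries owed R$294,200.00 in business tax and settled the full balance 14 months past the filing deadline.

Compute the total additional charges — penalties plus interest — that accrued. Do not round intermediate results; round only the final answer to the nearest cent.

R$137,689.88

Failure-to-file: 14 × 2.5% × R$294,200.00 = R$102,970.00, capped at 17.5% × R$294,200.00 = R$51,485.00
Failure-to-pay penalty: 14 × 1.25% × R$294,200.00 = R$51,485.00
Interest: R$294,200.00 × ((1 + 0.008)^14 − 1) = R$294,200.00 × 0.1180145… = R$34,719.8760…
Penalties + interest = R$102,970.0000 + R$34,719.8760… = R$137,689.88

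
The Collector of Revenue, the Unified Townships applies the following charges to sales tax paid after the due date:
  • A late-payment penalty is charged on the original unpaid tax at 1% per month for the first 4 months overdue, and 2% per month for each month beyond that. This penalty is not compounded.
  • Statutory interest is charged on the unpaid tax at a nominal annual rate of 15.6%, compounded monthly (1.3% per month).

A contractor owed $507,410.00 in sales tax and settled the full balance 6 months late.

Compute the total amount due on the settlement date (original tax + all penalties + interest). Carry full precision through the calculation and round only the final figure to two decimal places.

$588,889.58

Penalty, months 1–4: 4 × 1% × $507,410.00 = $20,296.40
Penalty, months 5–6: 2 × 2% × $507,410.00 = $20,296.40
Interest: $507,410.00 × ((1 + 0.013)^6 − 1) = $507,410.00 × 0.0805794… = $40,886.7785…
Total = $507,410.00 + $40,592.8000 + $40,886.7785… = $588,889.58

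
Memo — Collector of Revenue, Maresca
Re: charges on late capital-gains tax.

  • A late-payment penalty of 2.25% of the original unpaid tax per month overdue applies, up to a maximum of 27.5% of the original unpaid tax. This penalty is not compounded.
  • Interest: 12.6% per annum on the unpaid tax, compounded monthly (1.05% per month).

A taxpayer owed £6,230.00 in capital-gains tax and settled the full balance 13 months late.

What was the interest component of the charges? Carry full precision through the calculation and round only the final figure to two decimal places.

£906.09

Interest: £6,230.00 × ((1 + 0.0105)^13 − 1) = £6,230.00 × 0.1454394… = £906.0877…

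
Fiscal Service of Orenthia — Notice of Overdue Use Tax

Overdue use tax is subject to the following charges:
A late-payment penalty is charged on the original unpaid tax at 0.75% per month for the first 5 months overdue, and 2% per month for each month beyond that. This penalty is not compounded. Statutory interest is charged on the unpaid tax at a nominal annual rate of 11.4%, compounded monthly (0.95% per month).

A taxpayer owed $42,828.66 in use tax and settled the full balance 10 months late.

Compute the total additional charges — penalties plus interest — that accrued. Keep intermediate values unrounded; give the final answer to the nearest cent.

Penalty, months 1–5: 5 × 0.75% × $42,828.66 = $1,606.07…
Penalty, months 6–10: 5 × 2% × $42,828.66 = $4,282.87…
Interest: $42,828.66 × ((1 + 0.0095)^10 − 1) = $42,828.66 × 0.0991659… = $4,247.1411…
Penalties + interest = $5,888.9408… + $4,247.1411… = $10,136.08

$10,136.08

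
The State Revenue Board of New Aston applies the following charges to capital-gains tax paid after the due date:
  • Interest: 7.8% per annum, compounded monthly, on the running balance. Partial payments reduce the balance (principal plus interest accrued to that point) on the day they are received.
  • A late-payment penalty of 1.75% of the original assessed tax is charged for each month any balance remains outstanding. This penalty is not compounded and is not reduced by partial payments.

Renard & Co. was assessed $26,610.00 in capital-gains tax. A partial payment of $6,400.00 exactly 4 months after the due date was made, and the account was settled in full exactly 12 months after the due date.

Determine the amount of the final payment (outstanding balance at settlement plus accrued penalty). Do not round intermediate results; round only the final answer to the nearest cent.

$27,609.04

Monthly rate = 7.8% ÷ 12 = 0.65%
Balance at month 4: $26,610.0000 × (1 + 0.0065)^4 = $27,308.6349…
After $6,400.00 payment: $27,308.6349… − $6,400.00 = $20,908.6349…
Balance at month 12: $20,908.6349… × (1 + 0.0065)^8 = $22,020.9430…
Penalty: 12 × 1.75% × $26,610.00 = $5,588.10
Final settlement = outstanding balance + penalty = $22,020.9430… + $5,588.10 = $27,609.04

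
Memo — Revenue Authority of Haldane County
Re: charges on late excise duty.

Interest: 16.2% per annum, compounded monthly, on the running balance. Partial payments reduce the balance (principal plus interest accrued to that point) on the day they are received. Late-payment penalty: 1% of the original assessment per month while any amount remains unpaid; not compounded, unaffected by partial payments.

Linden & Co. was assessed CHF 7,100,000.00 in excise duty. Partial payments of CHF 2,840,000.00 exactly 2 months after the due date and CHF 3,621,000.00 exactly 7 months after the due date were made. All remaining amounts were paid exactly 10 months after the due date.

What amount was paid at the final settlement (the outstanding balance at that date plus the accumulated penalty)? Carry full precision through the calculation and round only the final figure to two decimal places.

CHF 1,897,625.77

Monthly rate = 16.2% ÷ 12 = 1.35%
Balance at month 2: CHF 7,100,000.0000 × (1 + 0.0135)^2 = CHF 7,292,993.9750
After CHF 2,840,000.00 payment: CHF 7,292,993.9750 − CHF 2,840,000.00 = CHF 4,452,993.9750
Balance at month 7: CHF 4,452,993.9750 × (1 + 0.0135)^5 = CHF 4,761,796.9517…
After CHF 3,621,000.00 payment: CHF 4,761,796.9517… − CHF 3,621,000.00 = CHF 1,140,796.9517…
Balance at month 10: CHF 1,140,796.9517… × (1 + 0.0135)^3 = CHF 1,187,625.7658…
Penalty: 10 × 1% × CHF 7,100,000.00 = CHF 710,000.00
Final settlement = outstanding balance + penalty = CHF 1,187,625.7658… + CHF 710,000.00 = CHF 1,897,625.77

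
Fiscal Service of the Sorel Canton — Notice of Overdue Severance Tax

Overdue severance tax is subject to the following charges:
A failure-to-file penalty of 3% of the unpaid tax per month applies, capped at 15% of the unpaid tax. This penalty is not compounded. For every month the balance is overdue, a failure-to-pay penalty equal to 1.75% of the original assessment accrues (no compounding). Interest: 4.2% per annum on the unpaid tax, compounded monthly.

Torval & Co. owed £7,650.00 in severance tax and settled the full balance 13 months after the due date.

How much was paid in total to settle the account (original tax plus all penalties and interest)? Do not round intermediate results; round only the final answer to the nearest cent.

£10,893.35

Failure-to-file: 13 × 3% × £7,650.00 = £2,983.50, capped at 15% × £7,650.00 = £1,147.50
Failure-to-pay penalty: 13 × 1.75% × £7,650.00 = £1,740.38…
Interest (4.2%/yr ÷ 12 = 0.35%/month): £7,650.00 × ((1 + 0.0035)^13 − 1) = £355.4792…
Total = £7,650.00 + £2,887.8750 + £355.4792… = £10,893.35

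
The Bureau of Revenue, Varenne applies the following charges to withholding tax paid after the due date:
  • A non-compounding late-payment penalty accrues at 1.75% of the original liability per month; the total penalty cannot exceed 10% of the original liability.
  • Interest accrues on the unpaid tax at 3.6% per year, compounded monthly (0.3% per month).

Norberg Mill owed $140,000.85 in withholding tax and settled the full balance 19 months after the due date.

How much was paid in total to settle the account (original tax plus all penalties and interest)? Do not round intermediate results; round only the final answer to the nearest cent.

Penalty (uncapped): 19 × 1.75% × $140,000.85 = $46,550.28…; cap = 10% × $140,000.85 = $14,000.09… → penalty = $14,000.09…
Interest: $140,000.85 × ((1 + 0.003)^19 − 1) = $140,000.85 × 0.0585655… = $8,199.2170…
Total = $140,000.85 + $14,000.0850 + $8,199.2170… = $162,200.15

$162,200.15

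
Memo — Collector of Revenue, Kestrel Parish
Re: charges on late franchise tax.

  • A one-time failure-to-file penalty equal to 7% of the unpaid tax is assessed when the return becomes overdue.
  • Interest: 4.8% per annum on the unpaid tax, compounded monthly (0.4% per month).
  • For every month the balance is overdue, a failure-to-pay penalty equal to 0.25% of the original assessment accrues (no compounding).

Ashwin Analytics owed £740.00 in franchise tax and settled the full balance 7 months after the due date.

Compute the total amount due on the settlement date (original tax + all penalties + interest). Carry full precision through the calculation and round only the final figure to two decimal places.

£825.72

Failure-to-file penalty: 7% × £740.00 = £51.80
Failure-to-pay penalty = 0.25% × £740.00 × 7 mo = £12.95
Interest: £740.00 × ((1 + 0.004)^7 − 1) = £740.00 × 0.0283382… = £20.9703…
Total = £740.00 + £64.7500 + £20.9703… = £825.72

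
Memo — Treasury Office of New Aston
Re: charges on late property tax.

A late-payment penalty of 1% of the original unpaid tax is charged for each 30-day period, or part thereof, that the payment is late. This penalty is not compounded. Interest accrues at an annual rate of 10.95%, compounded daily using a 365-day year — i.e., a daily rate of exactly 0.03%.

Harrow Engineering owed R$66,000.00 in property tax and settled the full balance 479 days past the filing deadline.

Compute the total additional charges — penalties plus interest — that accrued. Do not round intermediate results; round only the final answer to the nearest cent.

Penalty periods: ⌈479/30⌉ = 16; penalty = 16 × 1% × R$66,000.00 = R$10,560.00
Interest: R$66,000.00 × ((1 + 0.0003)^479 − 1) = R$66,000.00 × 0.15451281… = R$10,197.8458…
Penalties + interest = R$10,560.0000 + R$10,197.8458… = R$20,757.85

R$20,757.85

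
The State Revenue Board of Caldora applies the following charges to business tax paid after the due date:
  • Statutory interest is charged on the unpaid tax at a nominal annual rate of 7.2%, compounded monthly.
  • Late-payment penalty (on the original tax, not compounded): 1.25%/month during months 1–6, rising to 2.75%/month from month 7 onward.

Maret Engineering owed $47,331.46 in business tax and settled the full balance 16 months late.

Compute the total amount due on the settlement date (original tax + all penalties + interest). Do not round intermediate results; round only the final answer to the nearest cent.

$68,651.60

Penalty, months 1–6: 6 × 1.25% × $47,331.46 = $3,549.86…
Penalty, months 7–16: 10 × 2.75% × $47,331.46 = $13,016.15…
Interest (7.2%/yr ÷ 12 = 0.6%/month): $47,331.46 × ((1 + 0.006)^16 − 1) = $4,754.1305…
Total = $47,331.46 + $16,566.0110 + $4,754.1305… = $68,651.60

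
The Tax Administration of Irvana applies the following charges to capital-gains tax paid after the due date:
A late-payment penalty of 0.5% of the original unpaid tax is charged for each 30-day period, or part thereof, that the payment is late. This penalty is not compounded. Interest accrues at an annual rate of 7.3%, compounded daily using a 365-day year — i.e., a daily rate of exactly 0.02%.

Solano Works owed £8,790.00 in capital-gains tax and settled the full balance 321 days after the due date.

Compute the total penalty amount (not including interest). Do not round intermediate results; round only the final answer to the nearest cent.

£483.45

Penalty periods: ⌈321/30⌉ = 11; penalty = 11 × 0.5% × £8,790.00 = £483.45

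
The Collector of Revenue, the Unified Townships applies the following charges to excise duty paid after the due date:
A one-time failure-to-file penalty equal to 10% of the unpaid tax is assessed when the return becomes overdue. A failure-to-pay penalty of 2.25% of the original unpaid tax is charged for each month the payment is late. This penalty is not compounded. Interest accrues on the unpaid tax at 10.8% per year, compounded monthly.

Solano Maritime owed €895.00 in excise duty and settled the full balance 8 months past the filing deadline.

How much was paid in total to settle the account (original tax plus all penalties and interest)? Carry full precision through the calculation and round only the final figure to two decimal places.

Failure-to-file penalty: 10% × €895.00 = €89.50
Failure-to-pay penalty = 2.25% × €895.00 × 8 mo = €161.10
Interest (10.8%/yr ÷ 12 = 0.9%/month): €895.00 × ((1 + 0.009)^8 − 1) = €66.5068…
Total = €895.00 + €250.6000 + €66.5068… = €1,212.11

€1,212.11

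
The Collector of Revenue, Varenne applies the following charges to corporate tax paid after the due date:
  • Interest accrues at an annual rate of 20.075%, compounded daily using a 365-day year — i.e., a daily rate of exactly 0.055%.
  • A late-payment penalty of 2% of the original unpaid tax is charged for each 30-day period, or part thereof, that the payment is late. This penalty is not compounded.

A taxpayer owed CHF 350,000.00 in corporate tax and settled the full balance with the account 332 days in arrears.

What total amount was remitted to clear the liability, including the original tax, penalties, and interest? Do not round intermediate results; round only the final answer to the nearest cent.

Penalty periods: ⌈332/30⌉ = 12; penalty = 12 × 2% × CHF 350,000.00 = CHF 84,000.00
Interest: CHF 350,000.00 × ((1 + 0.00055)^332 − 1) = CHF 350,000.00 × 0.20027393… = CHF 70,095.8745…
Total = CHF 350,000.00 + CHF 84,000.0000 + CHF 70,095.8745… = CHF 504,095.87

CHF 504,095.87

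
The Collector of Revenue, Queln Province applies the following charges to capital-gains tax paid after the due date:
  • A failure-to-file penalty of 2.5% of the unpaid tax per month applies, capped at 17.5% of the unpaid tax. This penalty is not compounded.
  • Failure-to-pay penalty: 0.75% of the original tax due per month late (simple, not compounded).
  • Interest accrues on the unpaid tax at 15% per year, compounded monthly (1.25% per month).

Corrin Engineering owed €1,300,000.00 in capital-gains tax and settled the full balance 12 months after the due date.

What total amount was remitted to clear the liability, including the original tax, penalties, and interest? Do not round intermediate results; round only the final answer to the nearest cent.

€1,853,480.87

Failure-to-file: 12 × 2.5% × €1,300,000.00 = €390,000.00, capped at 17.5% × €1,300,000.00 = €227,500.00
Failure-to-pay penalty = 0.75% × €1,300,000.00 × 12 mo = €117,000.00
Interest: €1,300,000.00 × ((1 + 0.0125)^12 − 1) = €1,300,000.00 × 0.1607545… = €208,980.8730…
Total = €1,300,000.00 + €344,500.0000 + €208,980.8730… = €1,853,480.87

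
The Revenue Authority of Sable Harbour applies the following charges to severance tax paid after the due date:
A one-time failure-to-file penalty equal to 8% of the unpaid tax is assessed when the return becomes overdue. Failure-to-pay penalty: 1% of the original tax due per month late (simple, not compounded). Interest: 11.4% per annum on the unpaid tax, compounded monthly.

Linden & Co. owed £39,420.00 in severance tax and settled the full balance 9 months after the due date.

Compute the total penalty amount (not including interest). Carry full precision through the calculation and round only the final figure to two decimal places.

Failure-to-file penalty: 8% × £39,420.00 = £3,153.60
Failure-to-pay penalty = 1% × £39,420.00 × 9 mo = £3,547.80
Total penalty = £3,153.60 + £3,547.80 = £6,701.40

£6,701.40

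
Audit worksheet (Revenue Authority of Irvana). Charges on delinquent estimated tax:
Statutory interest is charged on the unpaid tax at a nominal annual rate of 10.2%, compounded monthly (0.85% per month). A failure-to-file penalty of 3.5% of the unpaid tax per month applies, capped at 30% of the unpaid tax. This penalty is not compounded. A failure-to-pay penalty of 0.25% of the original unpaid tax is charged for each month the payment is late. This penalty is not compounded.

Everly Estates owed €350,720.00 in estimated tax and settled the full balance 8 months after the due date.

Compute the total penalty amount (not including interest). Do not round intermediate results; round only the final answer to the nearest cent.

€105,216.00

Failure-to-file: 8 × 3.5% × €350,720.00 = €98,201.60 (under the 30% cap)
Failure-to-pay penalty = 0.25% × €350,720.00 × 8 mo = €7,014.40
Total penalty = €98,201.60 + €7,014.40 = €105,216.00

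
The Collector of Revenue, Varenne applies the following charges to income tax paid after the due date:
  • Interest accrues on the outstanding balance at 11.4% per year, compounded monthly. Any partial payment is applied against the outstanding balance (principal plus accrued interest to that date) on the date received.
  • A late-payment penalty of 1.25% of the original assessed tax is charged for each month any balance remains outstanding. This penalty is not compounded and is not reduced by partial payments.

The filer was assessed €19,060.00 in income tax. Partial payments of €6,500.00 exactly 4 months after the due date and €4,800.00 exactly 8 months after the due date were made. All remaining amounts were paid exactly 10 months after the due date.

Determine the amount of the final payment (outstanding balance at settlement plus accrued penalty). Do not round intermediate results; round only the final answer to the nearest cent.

€11,561.56

Monthly rate = 11.4% ÷ 12 = 0.95%
Balance at month 4: €19,060.0000 × (1 + 0.0095)^4 = €19,794.6665…
After €6,500.00 payment: €19,794.6665… − €6,500.00 = €13,294.6665…
Balance at month 8: €13,294.6665… × (1 + 0.0095)^4 = €13,807.1086…
After €4,800.00 payment: €13,807.1086… − €4,800.00 = €9,007.1086…
Balance at month 10: €9,007.1086… × (1 + 0.0095)^2 = €9,179.0566…
Penalty: 10 × 1.25% × €19,060.00 = €2,382.50
Final settlement = outstanding balance + penalty = €9,179.0566… + €2,382.50 = €11,561.56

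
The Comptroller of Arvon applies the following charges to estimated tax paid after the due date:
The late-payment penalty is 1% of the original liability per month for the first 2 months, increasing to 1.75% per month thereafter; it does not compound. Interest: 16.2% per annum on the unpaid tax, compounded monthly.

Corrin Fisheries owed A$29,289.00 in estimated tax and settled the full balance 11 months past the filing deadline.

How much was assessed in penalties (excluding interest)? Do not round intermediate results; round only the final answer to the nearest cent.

Penalty, months 1–2: 2 × 1% × A$29,289.00 = A$585.78
Penalty, months 3–11: 9 × 1.75% × A$29,289.00 = A$4,613.02…
Total penalty = A$585.78 + A$4,613.02… = A$5,198.80

A$5,198.80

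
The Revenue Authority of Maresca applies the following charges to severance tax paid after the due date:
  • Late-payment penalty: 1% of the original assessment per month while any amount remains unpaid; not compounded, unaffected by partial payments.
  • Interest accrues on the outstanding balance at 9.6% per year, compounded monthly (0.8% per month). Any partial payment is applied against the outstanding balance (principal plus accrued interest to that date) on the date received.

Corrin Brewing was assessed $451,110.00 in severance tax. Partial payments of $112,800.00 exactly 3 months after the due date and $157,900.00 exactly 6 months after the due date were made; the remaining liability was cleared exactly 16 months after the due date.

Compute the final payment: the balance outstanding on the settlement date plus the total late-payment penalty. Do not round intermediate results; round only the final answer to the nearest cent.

$288,519.23

Balance at month 3: $451,110.0000 × (1 + 0.008)^3 = $462,023.4841…
After $112,800.00 payment: $462,023.4841… − $112,800.00 = $349,223.4841…
Balance at month 6: $349,223.4841… × (1 + 0.008)^3 = $357,672.0774…
After $157,900.00 payment: $357,672.0774… − $157,900.00 = $199,772.0774…
Balance at month 16: $199,772.0774… × (1 + 0.008)^10 = $216,341.6347…
Penalty: 16 × 1% × $451,110.00 = $72,177.60
Final settlement = outstanding balance + penalty = $216,341.6347… + $72,177.60 = $288,519.23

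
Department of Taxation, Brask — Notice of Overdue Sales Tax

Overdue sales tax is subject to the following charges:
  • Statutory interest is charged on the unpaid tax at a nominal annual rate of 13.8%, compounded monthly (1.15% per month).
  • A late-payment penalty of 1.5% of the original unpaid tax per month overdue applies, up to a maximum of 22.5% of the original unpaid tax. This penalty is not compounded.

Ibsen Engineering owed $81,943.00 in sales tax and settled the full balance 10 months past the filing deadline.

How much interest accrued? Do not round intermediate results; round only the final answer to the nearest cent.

Interest: $81,943.00 × ((1 + 0.0115)^10 − 1) = $81,943.00 × 0.1211375… = $9,926.3684…

$9,926.37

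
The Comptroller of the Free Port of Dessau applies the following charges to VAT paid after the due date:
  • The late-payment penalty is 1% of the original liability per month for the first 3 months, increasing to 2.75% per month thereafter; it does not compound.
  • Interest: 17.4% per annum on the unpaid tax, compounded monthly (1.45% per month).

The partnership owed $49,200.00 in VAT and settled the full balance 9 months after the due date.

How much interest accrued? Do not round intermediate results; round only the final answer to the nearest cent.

Interest: $49,200.00 × ((1 + 0.0145)^9 − 1) = $49,200.00 × 0.1383307… = $6,805.8722…

$6,805.87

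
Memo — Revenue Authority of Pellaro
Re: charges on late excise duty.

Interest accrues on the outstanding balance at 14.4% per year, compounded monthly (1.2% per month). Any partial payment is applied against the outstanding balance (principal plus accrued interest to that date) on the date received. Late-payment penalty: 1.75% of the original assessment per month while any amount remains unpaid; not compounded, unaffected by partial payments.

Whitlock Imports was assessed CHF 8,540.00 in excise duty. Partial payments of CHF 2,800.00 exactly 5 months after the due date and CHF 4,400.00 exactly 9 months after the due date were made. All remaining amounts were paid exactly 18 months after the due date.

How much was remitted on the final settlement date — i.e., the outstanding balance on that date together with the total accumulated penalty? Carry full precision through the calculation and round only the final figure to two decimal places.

CHF 5,107.16

Balance at month 5: CHF 8,540.0000 × (1 + 0.012)^5 = CHF 9,064.8461…
After CHF 2,800.00 payment: CHF 9,064.8461… − CHF 2,800.00 = CHF 6,264.8461…
Balance at month 9: CHF 6,264.8461… × (1 + 0.012)^4 = CHF 6,571.0149…
After CHF 4,400.00 payment: CHF 6,571.0149… − CHF 4,400.00 = CHF 2,171.0149…
Balance at month 18: CHF 2,171.0149… × (1 + 0.012)^9 = CHF 2,417.0600…
Penalty: 18 × 1.75% × CHF 8,540.00 = CHF 2,690.10
Final settlement = outstanding balance + penalty = CHF 2,417.0600… + CHF 2,690.10 = CHF 5,107.16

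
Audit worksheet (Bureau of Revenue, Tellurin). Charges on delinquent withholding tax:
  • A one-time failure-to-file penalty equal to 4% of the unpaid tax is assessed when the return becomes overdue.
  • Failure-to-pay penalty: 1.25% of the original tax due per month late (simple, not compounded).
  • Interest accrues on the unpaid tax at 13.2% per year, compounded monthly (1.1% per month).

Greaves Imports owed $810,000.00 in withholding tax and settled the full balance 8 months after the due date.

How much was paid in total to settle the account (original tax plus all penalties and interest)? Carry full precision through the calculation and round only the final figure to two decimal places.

$997,485.49

Failure-to-file penalty: 4% × $810,000.00 = $32,400.00
Failure-to-pay penalty: 8 × 1.25% × $810,000.00 = $81,000.00
Interest: $810,000.00 × ((1 + 0.011)^8 − 1) = $810,000.00 × 0.0914636… = $74,085.4917…
Total = $810,000.00 + $113,400.0000 + $74,085.4917… = $997,485.49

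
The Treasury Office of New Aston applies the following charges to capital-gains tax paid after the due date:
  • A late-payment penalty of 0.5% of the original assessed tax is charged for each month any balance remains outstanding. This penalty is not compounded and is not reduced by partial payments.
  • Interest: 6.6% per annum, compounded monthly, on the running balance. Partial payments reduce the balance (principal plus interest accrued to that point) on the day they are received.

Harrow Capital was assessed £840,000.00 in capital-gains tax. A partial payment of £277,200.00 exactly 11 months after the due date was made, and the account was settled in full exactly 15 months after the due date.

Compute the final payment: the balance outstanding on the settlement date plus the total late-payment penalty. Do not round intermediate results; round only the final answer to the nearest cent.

Monthly rate = 6.6% ÷ 12 = 0.55%
Balance at month 11: £840,000.0000 × (1 + 0.0055)^11 = £892,240.8652…
After £277,200.00 payment: £892,240.8652… − £277,200.00 = £615,040.8652…
Balance at month 15: £615,040.8652… × (1 + 0.0055)^4 = £628,683.8040…
Penalty: 15 × 0.5% × £840,000.00 = £63,000.00
Final settlement = outstanding balance + penalty = £628,683.8040… + £63,000.00 = £691,683.80

£691,683.80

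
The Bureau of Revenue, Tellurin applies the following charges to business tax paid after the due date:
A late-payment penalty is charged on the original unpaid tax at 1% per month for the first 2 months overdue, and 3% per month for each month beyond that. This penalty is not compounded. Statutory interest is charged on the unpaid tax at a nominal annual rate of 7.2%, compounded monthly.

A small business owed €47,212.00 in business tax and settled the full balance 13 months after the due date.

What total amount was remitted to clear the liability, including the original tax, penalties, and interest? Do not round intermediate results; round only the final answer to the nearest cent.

€67,554.27

Penalty, months 1–2: 2 × 1% × €47,212.00 = €944.24
Penalty, months 3–13: 11 × 3% × €47,212.00 = €15,579.96
Interest (7.2%/yr ÷ 12 = 0.6%/month): €47,212.00 × ((1 + 0.006)^13 − 1) = €3,818.0681…
Total = €47,212.00 + €16,524.2000 + €3,818.0681… = €67,554.27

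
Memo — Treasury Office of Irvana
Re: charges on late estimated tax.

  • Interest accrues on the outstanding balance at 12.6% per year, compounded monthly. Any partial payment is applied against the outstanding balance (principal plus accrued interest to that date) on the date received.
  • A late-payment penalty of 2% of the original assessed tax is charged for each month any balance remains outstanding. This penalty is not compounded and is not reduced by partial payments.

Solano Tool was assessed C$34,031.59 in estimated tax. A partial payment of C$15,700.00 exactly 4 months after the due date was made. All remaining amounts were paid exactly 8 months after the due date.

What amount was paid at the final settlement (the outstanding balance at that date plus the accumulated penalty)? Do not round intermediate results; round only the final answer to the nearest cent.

Monthly rate = 12.6% ÷ 12 = 1.05%
Balance at month 4: C$34,031.5900 × (1 + 0.0105)^4 = C$35,483.5867…
After C$15,700.00 payment: C$35,483.5867… − C$15,700.00 = C$19,783.5867…
Balance at month 8: C$19,783.5867… × (1 + 0.0105)^4 = C$20,627.6760…
Penalty: 8 × 2% × C$34,031.59 = C$5,445.05…
Final settlement = outstanding balance + penalty = C$20,627.6760… + C$5,445.05… = C$26,072.73

C$26,072.73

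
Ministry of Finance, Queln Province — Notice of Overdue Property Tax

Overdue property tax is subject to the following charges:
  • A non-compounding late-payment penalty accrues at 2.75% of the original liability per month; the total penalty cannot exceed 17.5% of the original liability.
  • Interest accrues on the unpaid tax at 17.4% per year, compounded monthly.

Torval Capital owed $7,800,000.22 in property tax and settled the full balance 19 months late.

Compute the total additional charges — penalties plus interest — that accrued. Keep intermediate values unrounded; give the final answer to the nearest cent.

$3,818,770.27

Penalty (uncapped): 19 × 2.75% × $7,800,000.22 = $4,075,500.11…; cap = 17.5% × $7,800,000.22 = $1,365,000.04… → penalty = $1,365,000.04…
Interest (17.4%/yr ÷ 12 = 1.45%/month): $7,800,000.22 × ((1 + 0.0145)^19 − 1) = $2,453,770.2358…
Penalties + interest = $1,365,000.0385 + $2,453,770.2358… = $3,818,770.27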